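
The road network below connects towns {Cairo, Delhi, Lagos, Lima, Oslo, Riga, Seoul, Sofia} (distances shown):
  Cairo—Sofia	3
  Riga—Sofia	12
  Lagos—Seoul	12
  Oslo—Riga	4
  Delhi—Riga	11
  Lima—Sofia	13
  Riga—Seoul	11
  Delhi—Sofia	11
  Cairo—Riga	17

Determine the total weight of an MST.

Sort edges by weight, then run Kruskal:
Cairo—Sofia (3): add — endpoints in different components.
Oslo—Riga (4): add — endpoints in different components.
Delhi—Riga (11): add — endpoints in different components.
Delhi—Sofia (11): add — endpoints in different components.
Riga—Seoul (11): add — endpoints in different components.
Lagos—Seoul (12): add — endpoints in different components.
Riga—Sofia (12): skip — Riga and Sofia already connected.
Lima—Sofia (13): add — endpoints in different components.
MST edges: Cairo—Sofia, Oslo—Riga, Delhi—Riga, Delhi—Sofia, Riga—Seoul, Lagos—Seoul, Lima—Sofia; total weight 3+4+11+11+11+12+13 = 65.

65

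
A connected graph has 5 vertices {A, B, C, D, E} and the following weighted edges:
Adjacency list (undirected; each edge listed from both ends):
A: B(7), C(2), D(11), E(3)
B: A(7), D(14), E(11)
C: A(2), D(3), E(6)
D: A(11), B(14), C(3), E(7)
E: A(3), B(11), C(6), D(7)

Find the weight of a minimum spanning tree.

Kruskal: consider edges lightest-first.
A–C (2): add — endpoints in different components.
A–E (3): add — endpoints in different components.
C–D (3): add — endpoints in different components.
C–E (6): skip — C and E already connected.
A–B (7): add — endpoints in different components.
MST edges: A–C, A–E, C–D, A–B; total weight 2+3+3+7 = 15.

15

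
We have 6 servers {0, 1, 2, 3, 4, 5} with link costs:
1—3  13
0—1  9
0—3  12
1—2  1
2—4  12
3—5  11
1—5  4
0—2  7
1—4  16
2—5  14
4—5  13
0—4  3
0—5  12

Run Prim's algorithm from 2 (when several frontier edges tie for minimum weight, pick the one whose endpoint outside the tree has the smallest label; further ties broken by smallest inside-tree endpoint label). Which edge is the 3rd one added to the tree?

0-2

Grow the tree from 2 using Prim:
Step 1: frontier [1—2 1, 0—2 7, 2—4 12, 2—5 14] → take 1—2 (1); add 1.
Step 2: frontier [1—5 4, 0—1 9, 1—3 13, 1—4 16, 0—2 7, 2—4 12, 2—5 14] → take 1—5 (4); add 5.
Step 3: frontier [0—1 9, 1—3 13, 1—4 16, 0—2 7, 2—4 12, 3—5 11, 0—5 12, 4—5 13] → take 0—2 (7); add 0.
Step 4: frontier [0—4 3, 0—3 12, 1—3 13, 1—4 16, 2—4 12, 3—5 11, 4—5 13] → take 0—4 (3); add 4.
Step 5: frontier [0—3 12, 1—3 13, 3—5 11] → take 3—5 (11); add 3.
The 3rd edge added is 0—2.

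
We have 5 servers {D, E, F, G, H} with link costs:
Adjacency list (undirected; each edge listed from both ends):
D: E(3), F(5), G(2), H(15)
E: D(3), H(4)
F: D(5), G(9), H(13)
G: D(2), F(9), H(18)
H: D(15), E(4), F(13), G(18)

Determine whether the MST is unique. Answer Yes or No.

Yes

Sort edges by weight, then run Kruskal:
D-G (2): add. Components now {D,G} {E} {F} {H}
D-E (3): add. Components now {D,E,G} {F} {H}
E-H (4): add. Components now {D,E,G,H} {F}
D-F (5): add. Components now {D,E,F,G,H}
Every non-tree edge has weight strictly greater than the heaviest edge on the tree path between its endpoints, so the MST is unique.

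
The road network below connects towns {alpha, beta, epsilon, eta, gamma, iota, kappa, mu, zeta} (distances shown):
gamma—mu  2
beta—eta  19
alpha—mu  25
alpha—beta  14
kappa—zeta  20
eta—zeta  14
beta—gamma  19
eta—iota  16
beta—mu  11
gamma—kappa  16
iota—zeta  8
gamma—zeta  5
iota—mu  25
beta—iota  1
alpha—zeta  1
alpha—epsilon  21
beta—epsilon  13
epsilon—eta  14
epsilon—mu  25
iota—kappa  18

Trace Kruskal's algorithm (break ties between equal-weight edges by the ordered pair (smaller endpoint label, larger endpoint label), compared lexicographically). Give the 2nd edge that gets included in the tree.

Kruskal: consider edges lightest-first.
alpha—zeta (1): add — endpoints in different components.
beta—iota (1): add — endpoints in different components.
gamma—mu (2): add — endpoints in different components.
gamma—zeta (5): add — endpoints in different components.
iota—zeta (8): add — endpoints in different components.
beta—mu (11): skip — beta and mu already connected.
beta—epsilon (13): add — endpoints in different components.
alpha—beta (14): skip — beta and alpha already connected.
epsilon—eta (14): add — endpoints in different components.
eta—zeta (14): skip — eta and zeta already connected.
eta—iota (16): skip — eta and iota already connected.
gamma—kappa (16): add — endpoints in different components.
The 2nd edge added is beta—iota.

beta-iota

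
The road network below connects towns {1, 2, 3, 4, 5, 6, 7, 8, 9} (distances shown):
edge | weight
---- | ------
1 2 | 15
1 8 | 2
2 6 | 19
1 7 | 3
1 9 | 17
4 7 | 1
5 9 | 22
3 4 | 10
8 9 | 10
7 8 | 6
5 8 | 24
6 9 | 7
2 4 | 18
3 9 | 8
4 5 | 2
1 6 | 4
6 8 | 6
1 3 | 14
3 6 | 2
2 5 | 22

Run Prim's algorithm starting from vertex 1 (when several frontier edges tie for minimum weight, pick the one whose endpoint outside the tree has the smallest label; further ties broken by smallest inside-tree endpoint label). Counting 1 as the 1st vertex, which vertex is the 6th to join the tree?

6

Grow the tree from 1 using Prim:
Step 1: cheapest edge leaving the tree is 1 8 (2); add 8.
Step 2: cheapest edge leaving the tree is 1 7 (3); add 7.
Step 3: cheapest edge leaving the tree is 4 7 (1); add 4.
Step 4: cheapest edge leaving the tree is 4 5 (2); add 5.
Step 5: cheapest edge leaving the tree is 1 6 (4); add 6.
Step 6: cheapest edge leaving the tree is 3 6 (2); add 3.
Step 7: cheapest edge leaving the tree is 6 9 (7); add 9.
Step 8: cheapest edge leaving the tree is 1 2 (15); add 2.
Vertex order: 1, 8, 7, 4, 5, 6, 3, 9, 2. The 6th vertex is 6.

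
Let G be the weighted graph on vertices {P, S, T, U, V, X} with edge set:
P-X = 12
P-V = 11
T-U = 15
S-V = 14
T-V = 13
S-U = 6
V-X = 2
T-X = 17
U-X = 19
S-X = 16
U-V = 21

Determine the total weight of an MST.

46

Grow the tree from U using Prim:
Step 1: frontier [S-U 6, T-U 15, U-X 19, U-V 21] → take S-U (6); add S.
Step 2: frontier [S-V 14, S-X 16, T-U 15, U-X 19, U-V 21] → take S-V (14); add V.
Step 3: frontier [S-X 16, T-U 15, U-X 19, V-X 2, P-V 11, T-V 13] → take V-X (2); add X.
Step 4: frontier [T-U 15, P-V 11, T-V 13, P-X 12, T-X 17] → take P-V (11); add P.
Step 5: frontier [T-U 15, T-V 13, T-X 17] → take T-V (13); add T.
MST edges: S-U, S-V, V-X, P-V, T-V; total weight 6+14+2+11+13 = 46.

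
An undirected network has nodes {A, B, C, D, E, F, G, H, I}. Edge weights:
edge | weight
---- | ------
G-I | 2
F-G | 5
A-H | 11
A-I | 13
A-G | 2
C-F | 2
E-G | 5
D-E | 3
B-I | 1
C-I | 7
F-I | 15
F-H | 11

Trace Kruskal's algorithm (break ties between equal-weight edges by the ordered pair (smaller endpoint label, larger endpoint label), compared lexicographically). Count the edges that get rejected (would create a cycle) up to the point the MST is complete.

Sort edges by weight, then run Kruskal:
B-I (1): add — endpoints in different components.
A-G (2): add — endpoints in different components.
C-F (2): add — endpoints in different components.
G-I (2): add — endpoints in different components.
D-E (3): add — endpoints in different components.
E-G (5): add — endpoints in different components.
F-G (5): add — endpoints in different components.
C-I (7): skip — C and I already connected.
A-H (11): add — endpoints in different components.
Edges rejected before the tree was complete: 1.

1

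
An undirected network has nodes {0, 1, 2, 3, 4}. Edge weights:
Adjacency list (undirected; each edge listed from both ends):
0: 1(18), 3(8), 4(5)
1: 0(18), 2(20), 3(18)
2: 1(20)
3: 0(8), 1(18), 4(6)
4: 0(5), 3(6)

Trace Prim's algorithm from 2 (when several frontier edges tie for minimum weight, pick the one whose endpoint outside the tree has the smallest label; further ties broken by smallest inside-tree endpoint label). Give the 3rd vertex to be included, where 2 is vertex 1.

Grow the tree from 2 using Prim:
Step 1: cheapest edge leaving the tree is 1-2 (20); add 1.
Step 2: cheapest edge leaving the tree is 0-1 (18); add 0.
Step 3: cheapest edge leaving the tree is 0-4 (5); add 4.
Step 4: cheapest edge leaving the tree is 3-4 (6); add 3.
Vertex order: 2, 1, 0, 4, 3. The 3rd vertex is 0.

0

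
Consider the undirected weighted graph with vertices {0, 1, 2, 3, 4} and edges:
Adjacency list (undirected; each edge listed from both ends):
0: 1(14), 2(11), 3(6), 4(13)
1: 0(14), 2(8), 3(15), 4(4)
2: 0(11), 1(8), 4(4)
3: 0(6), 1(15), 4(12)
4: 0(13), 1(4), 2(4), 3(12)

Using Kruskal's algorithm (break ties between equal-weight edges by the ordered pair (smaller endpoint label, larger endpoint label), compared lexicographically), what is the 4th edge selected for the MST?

Kruskal's algorithm — process edges by increasing weight (ties by edge label):
1—4 (4): add. Components now {0} {1,4} {2} {3}
2—4 (4): add. Components now {0} {1,2,4} {3}
0—3 (6): add. Components now {0,3} {1,2,4}
1—2 (8): skip — 1 and 2 already connected.
0—2 (11): add. Components now {0,1,2,3,4}
The 4th edge added is 0—2.

0-2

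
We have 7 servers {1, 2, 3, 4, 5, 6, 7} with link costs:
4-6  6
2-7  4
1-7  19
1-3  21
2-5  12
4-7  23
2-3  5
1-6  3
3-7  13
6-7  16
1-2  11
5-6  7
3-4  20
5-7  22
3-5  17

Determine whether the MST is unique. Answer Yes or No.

Kruskal: consider edges lightest-first.
1-6 (3): add. Components now {1,6} {2} {3} {4} {5} {7}
2-7 (4): add. Components now {1,6} {2,7} {3} {4} {5}
2-3 (5): add. Components now {1,6} {2,3,7} {4} {5}
4-6 (6): add. Components now {1,4,6} {2,3,7} {5}
5-6 (7): add. Components now {1,4,5,6} {2,3,7}
1-2 (11): add. Components now {1,2,3,4,5,6,7}
Every non-tree edge has weight strictly greater than the heaviest edge on the tree path between its endpoints, so the MST is unique.

Yes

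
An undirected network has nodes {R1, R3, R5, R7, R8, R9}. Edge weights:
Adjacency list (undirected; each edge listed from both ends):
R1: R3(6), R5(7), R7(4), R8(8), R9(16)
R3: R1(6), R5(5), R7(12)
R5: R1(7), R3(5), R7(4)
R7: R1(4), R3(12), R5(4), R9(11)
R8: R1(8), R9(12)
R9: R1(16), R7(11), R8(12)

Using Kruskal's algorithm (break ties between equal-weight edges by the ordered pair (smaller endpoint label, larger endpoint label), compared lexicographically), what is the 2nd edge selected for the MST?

Kruskal: consider edges lightest-first.
R1-R7 (4): add — endpoints in different components.
R5-R7 (4): add — endpoints in different components.
R3-R5 (5): add — endpoints in different components.
R1-R3 (6): skip — R1 and R3 already connected.
R1-R5 (7): skip — R1 and R5 already connected.
R1-R8 (8): add — endpoints in different components.
R7-R9 (11): add — endpoints in different components.
The 2nd edge added is R5-R7.

R5-R7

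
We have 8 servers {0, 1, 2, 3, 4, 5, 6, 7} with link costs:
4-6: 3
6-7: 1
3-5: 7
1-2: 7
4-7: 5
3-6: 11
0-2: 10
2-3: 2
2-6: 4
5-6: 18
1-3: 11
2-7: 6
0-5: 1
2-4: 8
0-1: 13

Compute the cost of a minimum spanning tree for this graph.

25

Prim's algorithm from 3:
Step 1: cheapest edge leaving the tree is 2-3 (2); add 2.
Step 2: cheapest edge leaving the tree is 2-6 (4); add 6.
Step 3: cheapest edge leaving the tree is 6-7 (1); add 7.
Step 4: cheapest edge leaving the tree is 4-6 (3); add 4.
Step 5: cheapest edge leaving the tree is 1-2 (7); add 1.
Step 6: cheapest edge leaving the tree is 3-5 (7); add 5.
Step 7: cheapest edge leaving the tree is 0-5 (1); add 0.
MST edges: 2-3, 2-6, 6-7, 4-6, 1-2, 3-5, 0-5; total weight 2+4+1+3+7+7+1 = 25.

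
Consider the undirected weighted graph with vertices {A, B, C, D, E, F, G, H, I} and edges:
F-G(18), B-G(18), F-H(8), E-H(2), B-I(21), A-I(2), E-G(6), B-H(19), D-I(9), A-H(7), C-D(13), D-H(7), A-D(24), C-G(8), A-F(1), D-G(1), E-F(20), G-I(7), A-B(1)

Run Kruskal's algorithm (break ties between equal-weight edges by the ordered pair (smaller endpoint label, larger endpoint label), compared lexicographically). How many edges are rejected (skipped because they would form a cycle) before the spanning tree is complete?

Sort edges by weight, then run Kruskal:
A-B (1): add — endpoints in different components.
A-F (1): add — endpoints in different components.
D-G (1): add — endpoints in different components.
A-I (2): add — endpoints in different components.
E-H (2): add — endpoints in different components.
E-G (6): add — endpoints in different components.
A-H (7): add — endpoints in different components.
D-H (7): skip — D and H already connected.
G-I (7): skip — G and I already connected.
C-G (8): add — endpoints in different components.
Edges rejected before the tree was complete: 2.

2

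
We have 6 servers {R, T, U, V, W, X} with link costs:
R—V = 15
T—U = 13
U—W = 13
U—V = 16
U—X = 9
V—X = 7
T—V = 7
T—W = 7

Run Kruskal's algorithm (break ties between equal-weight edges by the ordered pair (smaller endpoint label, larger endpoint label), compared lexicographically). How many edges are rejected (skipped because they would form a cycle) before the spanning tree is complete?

2

Kruskal: consider edges lightest-first.
T—V (7): add. Components now {T,V} {W} {R} {X} {U}
T—W (7): add. Components now {T,V,W} {R} {X} {U}
V—X (7): add. Components now {T,V,W,X} {R} {U}
U—X (9): add. Components now {T,U,V,W,X} {R}
T—U (13): skip — T and U already connected.
U—W (13): skip — W and U already connected.
R—V (15): add. Components now {R,T,U,V,W,X}
Edges rejected before the tree was complete: 2.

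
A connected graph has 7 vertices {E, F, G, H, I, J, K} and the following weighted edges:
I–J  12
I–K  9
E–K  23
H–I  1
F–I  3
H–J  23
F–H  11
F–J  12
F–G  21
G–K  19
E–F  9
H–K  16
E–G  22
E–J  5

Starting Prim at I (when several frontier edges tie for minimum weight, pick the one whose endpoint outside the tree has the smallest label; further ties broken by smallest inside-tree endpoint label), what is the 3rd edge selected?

Prim's algorithm from I:
Step 1: cheapest edge leaving the tree is H–I (1); add H.
Step 2: cheapest edge leaving the tree is F–I (3); add F.
Step 3: cheapest edge leaving the tree is E–F (9); add E.
Step 4: cheapest edge leaving the tree is E–J (5); add J.
Step 5: cheapest edge leaving the tree is I–K (9); add K.
Step 6: cheapest edge leaving the tree is G–K (19); add G.
The 3rd edge added is E–F.

E-F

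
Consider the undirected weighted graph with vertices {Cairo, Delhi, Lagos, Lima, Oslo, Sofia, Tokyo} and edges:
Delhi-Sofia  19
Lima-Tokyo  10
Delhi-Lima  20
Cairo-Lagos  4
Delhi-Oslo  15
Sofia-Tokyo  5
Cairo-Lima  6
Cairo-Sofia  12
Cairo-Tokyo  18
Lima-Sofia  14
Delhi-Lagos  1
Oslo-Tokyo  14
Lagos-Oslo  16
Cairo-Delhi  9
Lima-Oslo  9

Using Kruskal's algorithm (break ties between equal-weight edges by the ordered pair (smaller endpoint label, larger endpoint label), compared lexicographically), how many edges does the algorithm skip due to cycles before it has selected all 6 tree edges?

1

Sort edges by weight, then run Kruskal:
Delhi-Lagos (1): add. Components now {Cairo} {Lima} {Delhi,Lagos} {Oslo} {Sofia} {Tokyo}
Cairo-Lagos (4): add. Components now {Cairo,Delhi,Lagos} {Lima} {Oslo} {Sofia} {Tokyo}
Sofia-Tokyo (5): add. Components now {Cairo,Delhi,Lagos} {Lima} {Oslo} {Sofia,Tokyo}
Cairo-Lima (6): add. Components now {Cairo,Delhi,Lagos,Lima} {Oslo} {Sofia,Tokyo}
Cairo-Delhi (9): skip — Cairo and Delhi already connected.
Lima-Oslo (9): add. Components now {Cairo,Delhi,Lagos,Lima,Oslo} {Sofia,Tokyo}
Lima-Tokyo (10): add. Components now {Cairo,Delhi,Lagos,Lima,Oslo,Sofia,Tokyo}
Edges rejected before the tree was complete: 1.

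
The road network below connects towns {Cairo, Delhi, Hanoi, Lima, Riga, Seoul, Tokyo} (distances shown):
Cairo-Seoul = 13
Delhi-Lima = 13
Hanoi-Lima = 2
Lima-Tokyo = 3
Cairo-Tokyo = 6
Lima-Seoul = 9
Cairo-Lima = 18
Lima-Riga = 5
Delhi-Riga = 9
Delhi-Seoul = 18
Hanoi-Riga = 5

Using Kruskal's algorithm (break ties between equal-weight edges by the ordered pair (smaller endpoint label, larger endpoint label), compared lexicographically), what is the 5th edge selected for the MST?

Delhi-Riga

Kruskal's algorithm — process edges by increasing weight (ties by edge label):
Hanoi-Lima (2): add. Components now {Seoul} {Hanoi,Lima} {Tokyo} {Cairo} {Riga} {Delhi}
Lima-Tokyo (3): add. Components now {Seoul} {Hanoi,Lima,Tokyo} {Cairo} {Riga} {Delhi}
Hanoi-Riga (5): add. Components now {Seoul} {Hanoi,Lima,Riga,Tokyo} {Cairo} {Delhi}
Lima-Riga (5): skip — Lima and Riga already connected.
Cairo-Tokyo (6): add. Components now {Seoul} {Cairo,Hanoi,Lima,Riga,Tokyo} {Delhi}
Delhi-Riga (9): add. Components now {Seoul} {Cairo,Delhi,Hanoi,Lima,Riga,Tokyo}
Lima-Seoul (9): add. Components now {Cairo,Delhi,Hanoi,Lima,Riga,Seoul,Tokyo}
The 5th edge added is Delhi-Riga.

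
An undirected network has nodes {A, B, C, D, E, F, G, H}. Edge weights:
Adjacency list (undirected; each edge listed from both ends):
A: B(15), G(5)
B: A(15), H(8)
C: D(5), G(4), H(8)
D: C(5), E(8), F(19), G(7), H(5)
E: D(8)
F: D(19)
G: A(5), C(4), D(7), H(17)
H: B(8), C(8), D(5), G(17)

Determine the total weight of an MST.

Prim's algorithm from F:
Step 1: frontier [D–F 19] → take D–F (19); add D.
Step 2: frontier [C–D 5, D–H 5, D–G 7, D–E 8] → take C–D (5); add C.
Step 3: frontier [C–G 4, C–H 8, D–H 5, D–G 7, D–E 8] → take C–G (4); add G.
Step 4: frontier [C–H 8, D–H 5, D–E 8, A–G 5, G–H 17] → take A–G (5); add A.
Step 5: frontier [A–B 15, C–H 8, D–H 5, D–E 8, G–H 17] → take D–H (5); add H.
Step 6: frontier [A–B 15, D–E 8, B–H 8] → take B–H (8); add B.
Step 7: frontier [D–E 8] → take D–E (8); add E.
MST edges: D–F, C–D, C–G, A–G, D–H, B–H, D–E; total weight 19+5+4+5+5+8+8 = 54.

54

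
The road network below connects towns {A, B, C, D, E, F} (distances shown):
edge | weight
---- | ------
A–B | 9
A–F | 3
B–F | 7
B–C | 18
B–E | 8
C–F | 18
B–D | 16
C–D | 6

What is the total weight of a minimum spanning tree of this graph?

40

Kruskal: consider edges lightest-first.
A–F (3): add — endpoints in different components.
C–D (6): add — endpoints in different components.
B–F (7): add — endpoints in different components.
B–E (8): add — endpoints in different components.
A–B (9): skip — A and B already connected.
B–D (16): add — endpoints in different components.
MST edges: A–F, C–D, B–F, B–E, B–D; total weight 3+6+7+8+16 = 40.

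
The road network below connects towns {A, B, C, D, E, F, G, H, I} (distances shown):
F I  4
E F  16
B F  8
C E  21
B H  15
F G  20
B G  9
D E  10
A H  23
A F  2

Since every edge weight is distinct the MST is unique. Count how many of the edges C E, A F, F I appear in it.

Kruskal's algorithm — process edges by increasing weight (ties by edge label):
A F (2): add — endpoints in different components.
F I (4): add — endpoints in different components.
B F (8): add — endpoints in different components.
B G (9): add — endpoints in different components.
D E (10): add — endpoints in different components.
B H (15): add — endpoints in different components.
E F (16): add — endpoints in different components.
F G (20): skip — F and G already connected.
C E (21): add — endpoints in different components.
MST edge set: {A F, F I, B F, B G, D E, B H, E F, C E}.
Of the listed edges, {C E, A F, F I} are in the MST → 3.

3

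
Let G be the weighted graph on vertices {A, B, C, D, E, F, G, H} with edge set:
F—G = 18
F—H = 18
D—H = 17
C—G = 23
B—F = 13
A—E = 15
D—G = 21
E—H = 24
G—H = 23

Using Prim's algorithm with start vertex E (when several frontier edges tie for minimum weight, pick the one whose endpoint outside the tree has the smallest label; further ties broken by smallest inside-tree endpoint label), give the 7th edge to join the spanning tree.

C-G

Prim, starting at E.
Step 1: frontier [A—E 15, E—H 24] → take A—E (15); add A.
Step 2: frontier [E—H 24] → take E—H (24); add H.
Step 3: frontier [D—H 17, F—H 18, G—H 23] → take D—H (17); add D.
Step 4: frontier [D—G 21, F—H 18, G—H 23] → take F—H (18); add F.
Step 5: frontier [D—G 21, B—F 13, F—G 18, G—H 23] → take B—F (13); add B.
Step 6: frontier [D—G 21, F—G 18, G—H 23] → take F—G (18); add G.
Step 7: frontier [C—G 23] → take C—G (23); add C.
The 7th edge added is C—G.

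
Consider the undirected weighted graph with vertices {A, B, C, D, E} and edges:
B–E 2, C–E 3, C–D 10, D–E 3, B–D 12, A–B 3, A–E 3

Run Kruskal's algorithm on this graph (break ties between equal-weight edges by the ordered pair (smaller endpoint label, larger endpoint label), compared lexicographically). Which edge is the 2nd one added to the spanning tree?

Sort edges by weight, then run Kruskal:
B–E (2): add. Components now {A} {B,E} {C} {D}
A–B (3): add. Components now {A,B,E} {C} {D}
A–E (3): skip — A and E already connected.
C–E (3): add. Components now {A,B,C,E} {D}
D–E (3): add. Components now {A,B,C,D,E}
The 2nd edge added is A–B.

A-B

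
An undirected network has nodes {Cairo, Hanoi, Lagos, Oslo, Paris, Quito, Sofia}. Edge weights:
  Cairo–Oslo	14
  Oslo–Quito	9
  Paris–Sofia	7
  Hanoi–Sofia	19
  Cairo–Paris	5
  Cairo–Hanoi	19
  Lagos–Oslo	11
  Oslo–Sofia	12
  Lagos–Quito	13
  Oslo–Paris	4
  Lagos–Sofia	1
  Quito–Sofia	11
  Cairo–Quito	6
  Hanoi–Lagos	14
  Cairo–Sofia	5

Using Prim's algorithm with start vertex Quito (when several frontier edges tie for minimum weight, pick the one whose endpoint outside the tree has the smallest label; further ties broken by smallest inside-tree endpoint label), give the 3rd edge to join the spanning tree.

Grow the tree from Quito using Prim:
Step 1: cheapest edge leaving the tree is Cairo–Quito (6); add Cairo.
Step 2: cheapest edge leaving the tree is Cairo–Paris (5); add Paris.
Step 3: cheapest edge leaving the tree is Oslo–Paris (4); add Oslo.
Step 4: cheapest edge leaving the tree is Cairo–Sofia (5); add Sofia.
Step 5: cheapest edge leaving the tree is Lagos–Sofia (1); add Lagos.
Step 6: cheapest edge leaving the tree is Hanoi–Lagos (14); add Hanoi.
The 3rd edge added is Oslo–Paris.

Oslo-Paris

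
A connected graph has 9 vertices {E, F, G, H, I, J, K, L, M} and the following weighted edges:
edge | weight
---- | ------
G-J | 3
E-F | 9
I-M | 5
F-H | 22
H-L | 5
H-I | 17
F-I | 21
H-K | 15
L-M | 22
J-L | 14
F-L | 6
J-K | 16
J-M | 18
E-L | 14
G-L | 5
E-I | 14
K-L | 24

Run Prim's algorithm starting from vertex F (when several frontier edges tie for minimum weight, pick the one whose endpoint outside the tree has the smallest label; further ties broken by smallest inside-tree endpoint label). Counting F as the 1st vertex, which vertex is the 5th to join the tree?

Grow the tree from F using Prim:
Step 1: cheapest edge leaving the tree is F-L (6); add L.
Step 2: cheapest edge leaving the tree is G-L (5); add G.
Step 3: cheapest edge leaving the tree is G-J (3); add J.
Step 4: cheapest edge leaving the tree is H-L (5); add H.
Step 5: cheapest edge leaving the tree is E-F (9); add E.
Step 6: cheapest edge leaving the tree is E-I (14); add I.
Step 7: cheapest edge leaving the tree is I-M (5); add M.
Step 8: cheapest edge leaving the tree is H-K (15); add K.
Vertex order: F, L, G, J, H, E, I, M, K. The 5th vertex is H.

H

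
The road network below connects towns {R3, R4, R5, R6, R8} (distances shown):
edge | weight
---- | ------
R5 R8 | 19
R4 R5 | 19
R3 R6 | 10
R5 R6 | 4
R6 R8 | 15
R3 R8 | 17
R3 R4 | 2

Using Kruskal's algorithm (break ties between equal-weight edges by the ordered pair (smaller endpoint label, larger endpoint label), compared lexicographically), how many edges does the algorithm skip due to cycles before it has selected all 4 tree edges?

Sort edges by weight, then run Kruskal:
R3 R4 (2): add — endpoints in different components.
R5 R6 (4): add — endpoints in different components.
R3 R6 (10): add — endpoints in different components.
R6 R8 (15): add — endpoints in different components.
Edges rejected before the tree was complete: 0.

0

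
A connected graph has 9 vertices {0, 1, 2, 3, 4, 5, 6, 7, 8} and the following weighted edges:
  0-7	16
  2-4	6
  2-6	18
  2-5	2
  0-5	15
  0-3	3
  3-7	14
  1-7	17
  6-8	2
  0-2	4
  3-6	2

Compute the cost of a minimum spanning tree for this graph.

50

Prim, starting at 0.
Step 1: cheapest edge leaving the tree is 0-3 (3); add 3.
Step 2: cheapest edge leaving the tree is 3-6 (2); add 6.
Step 3: cheapest edge leaving the tree is 6-8 (2); add 8.
Step 4: cheapest edge leaving the tree is 0-2 (4); add 2.
Step 5: cheapest edge leaving the tree is 2-5 (2); add 5.
Step 6: cheapest edge leaving the tree is 2-4 (6); add 4.
Step 7: cheapest edge leaving the tree is 3-7 (14); add 7.
Step 8: cheapest edge leaving the tree is 1-7 (17); add 1.
MST edges: 0-3, 3-6, 6-8, 0-2, 2-5, 2-4, 3-7, 1-7; total weight 3+2+2+4+2+6+14+17 = 50.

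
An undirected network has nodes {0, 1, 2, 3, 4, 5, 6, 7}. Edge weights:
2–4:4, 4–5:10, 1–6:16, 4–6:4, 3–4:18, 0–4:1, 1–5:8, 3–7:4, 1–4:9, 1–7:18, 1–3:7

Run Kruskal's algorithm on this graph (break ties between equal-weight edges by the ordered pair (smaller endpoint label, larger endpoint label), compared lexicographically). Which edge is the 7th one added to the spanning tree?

Kruskal's algorithm — process edges by increasing weight (ties by edge label):
0–4 (1): add — endpoints in different components.
2–4 (4): add — endpoints in different components.
3–7 (4): add — endpoints in different components.
4–6 (4): add — endpoints in different components.
1–3 (7): add — endpoints in different components.
1–5 (8): add — endpoints in different components.
1–4 (9): add — endpoints in different components.
The 7th edge added is 1–4.

1-4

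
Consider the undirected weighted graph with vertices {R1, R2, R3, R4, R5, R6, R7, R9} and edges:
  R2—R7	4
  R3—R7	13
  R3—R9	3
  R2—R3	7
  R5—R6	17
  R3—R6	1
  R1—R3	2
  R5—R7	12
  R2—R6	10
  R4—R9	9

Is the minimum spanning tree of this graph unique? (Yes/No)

Kruskal: consider edges lightest-first.
R3—R6 (1): add — endpoints in different components.
R1—R3 (2): add — endpoints in different components.
R3—R9 (3): add — endpoints in different components.
R2—R7 (4): add — endpoints in different components.
R2—R3 (7): add — endpoints in different components.
R4—R9 (9): add — endpoints in different components.
R2—R6 (10): skip — R2 and R6 already connected.
R5—R7 (12): add — endpoints in different components.
Every non-tree edge has weight strictly greater than the heaviest edge on the tree path between its endpoints, so the MST is unique.

Yes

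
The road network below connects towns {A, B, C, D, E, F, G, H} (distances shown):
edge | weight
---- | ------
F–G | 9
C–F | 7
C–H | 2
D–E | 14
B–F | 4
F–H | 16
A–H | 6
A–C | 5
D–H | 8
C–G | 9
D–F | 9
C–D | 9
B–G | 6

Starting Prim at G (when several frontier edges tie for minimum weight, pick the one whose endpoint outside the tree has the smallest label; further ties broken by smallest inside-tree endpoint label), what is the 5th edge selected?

Prim's algorithm from G:
Step 1: frontier [B–G 6, C–G 9, F–G 9] → take B–G (6); add B.
Step 2: frontier [B–F 4, C–G 9, F–G 9] → take B–F (4); add F.
Step 3: frontier [C–F 7, D–F 9, F–H 16, C–G 9] → take C–F (7); add C.
Step 4: frontier [C–H 2, A–C 5, C–D 9, D–F 9, F–H 16] → take C–H (2); add H.
Step 5: frontier [A–C 5, C–D 9, D–F 9, A–H 6, D–H 8] → take A–C (5); add A.
Step 6: frontier [C–D 9, D–F 9, D–H 8] → take D–H (8); add D.
Step 7: frontier [D–E 14] → take D–E (14); add E.
The 5th edge added is A–C.

A-C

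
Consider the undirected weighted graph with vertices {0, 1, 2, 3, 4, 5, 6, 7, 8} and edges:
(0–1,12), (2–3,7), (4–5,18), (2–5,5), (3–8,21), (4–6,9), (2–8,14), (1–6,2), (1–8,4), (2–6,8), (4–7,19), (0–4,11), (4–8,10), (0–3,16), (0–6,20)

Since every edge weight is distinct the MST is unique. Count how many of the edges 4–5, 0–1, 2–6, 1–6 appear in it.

2

Kruskal: consider edges lightest-first.
1–6 (2): add — endpoints in different components.
1–8 (4): add — endpoints in different components.
2–5 (5): add — endpoints in different components.
2–3 (7): add — endpoints in different components.
2–6 (8): add — endpoints in different components.
4–6 (9): add — endpoints in different components.
4–8 (10): skip — 4 and 8 already connected.
0–4 (11): add — endpoints in different components.
0–1 (12): skip — 0 and 1 already connected.
2–8 (14): skip — 2 and 8 already connected.
0–3 (16): skip — 0 and 3 already connected.
4–5 (18): skip — 4 and 5 already connected.
4–7 (19): add — endpoints in different components.
MST edge set: {1–6, 1–8, 2–5, 2–3, 2–6, 4–6, 0–4, 4–7}.
Of the listed edges, {2–6, 1–6} are in the MST → 2.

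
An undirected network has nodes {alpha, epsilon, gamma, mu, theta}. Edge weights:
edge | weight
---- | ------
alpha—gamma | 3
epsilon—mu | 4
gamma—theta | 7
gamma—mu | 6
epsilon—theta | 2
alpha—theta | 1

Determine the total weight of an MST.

10

Sort edges by weight, then run Kruskal:
alpha—theta (1): add — endpoints in different components.
epsilon—theta (2): add — endpoints in different components.
alpha—gamma (3): add — endpoints in different components.
epsilon—mu (4): add — endpoints in different components.
MST edges: alpha—theta, epsilon—theta, alpha—gamma, epsilon—mu; total weight 1+2+3+4 = 10.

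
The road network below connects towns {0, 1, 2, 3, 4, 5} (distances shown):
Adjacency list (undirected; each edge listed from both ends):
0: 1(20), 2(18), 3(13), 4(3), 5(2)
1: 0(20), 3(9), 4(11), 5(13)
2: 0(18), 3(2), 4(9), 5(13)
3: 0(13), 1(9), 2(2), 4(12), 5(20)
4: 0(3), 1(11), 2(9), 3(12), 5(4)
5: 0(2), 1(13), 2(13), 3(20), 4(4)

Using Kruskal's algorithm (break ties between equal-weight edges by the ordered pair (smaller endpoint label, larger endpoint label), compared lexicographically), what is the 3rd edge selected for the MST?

0-4

Sort edges by weight, then run Kruskal:
0-5 (2): add — endpoints in different components.
2-3 (2): add — endpoints in different components.
0-4 (3): add — endpoints in different components.
4-5 (4): skip — 4 and 5 already connected.
1-3 (9): add — endpoints in different components.
2-4 (9): add — endpoints in different components.
The 3rd edge added is 0-4.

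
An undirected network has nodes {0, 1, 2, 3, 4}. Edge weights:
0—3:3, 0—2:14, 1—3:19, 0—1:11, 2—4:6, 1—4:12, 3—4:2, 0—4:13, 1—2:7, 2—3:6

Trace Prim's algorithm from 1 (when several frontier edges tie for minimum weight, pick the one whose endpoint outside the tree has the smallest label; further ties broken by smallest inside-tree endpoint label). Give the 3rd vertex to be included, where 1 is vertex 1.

3

Grow the tree from 1 using Prim:
Step 1: frontier [1—2 7, 0—1 11, 1—4 12, 1—3 19] → take 1—2 (7); add 2.
Step 2: frontier [0—1 11, 1—4 12, 1—3 19, 2—3 6, 2—4 6, 0—2 14] → take 2—3 (6); add 3.
Step 3: frontier [0—1 11, 1—4 12, 2—4 6, 0—2 14, 3—4 2, 0—3 3] → take 3—4 (2); add 4.
Step 4: frontier [0—1 11, 0—2 14, 0—3 3, 0—4 13] → take 0—3 (3); add 0.
Vertex order: 1, 2, 3, 4, 0. The 3rd vertex is 3.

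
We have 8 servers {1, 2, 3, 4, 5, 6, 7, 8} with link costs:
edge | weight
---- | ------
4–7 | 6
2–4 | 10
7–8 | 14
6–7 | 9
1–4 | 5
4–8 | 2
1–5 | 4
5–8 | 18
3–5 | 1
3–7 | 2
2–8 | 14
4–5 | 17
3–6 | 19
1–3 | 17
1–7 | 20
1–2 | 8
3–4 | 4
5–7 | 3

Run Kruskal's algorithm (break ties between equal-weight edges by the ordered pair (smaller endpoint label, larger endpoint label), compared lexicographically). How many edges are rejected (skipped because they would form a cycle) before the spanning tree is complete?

3

Sort edges by weight, then run Kruskal:
3–5 (1): add — endpoints in different components.
3–7 (2): add — endpoints in different components.
4–8 (2): add — endpoints in different components.
5–7 (3): skip — 5 and 7 already connected.
1–5 (4): add — endpoints in different components.
3–4 (4): add — endpoints in different components.
1–4 (5): skip — 1 and 4 already connected.
4–7 (6): skip — 4 and 7 already connected.
1–2 (8): add — endpoints in different components.
6–7 (9): add — endpoints in different components.
Edges rejected before the tree was complete: 3.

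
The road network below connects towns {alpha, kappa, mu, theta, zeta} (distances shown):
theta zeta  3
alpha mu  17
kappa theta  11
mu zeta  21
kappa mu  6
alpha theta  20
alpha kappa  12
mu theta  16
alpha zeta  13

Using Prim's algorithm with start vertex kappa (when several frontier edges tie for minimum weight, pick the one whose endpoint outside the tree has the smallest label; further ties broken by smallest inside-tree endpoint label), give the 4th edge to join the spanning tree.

Prim's algorithm from kappa:
Step 1: frontier [kappa mu 6, kappa theta 11, alpha kappa 12] → take kappa mu (6); add mu.
Step 2: frontier [kappa theta 11, alpha kappa 12, mu theta 16, alpha mu 17, mu zeta 21] → take kappa theta (11); add theta.
Step 3: frontier [alpha kappa 12, alpha mu 17, mu zeta 21, theta zeta 3, alpha theta 20] → take theta zeta (3); add zeta.
Step 4: frontier [alpha kappa 12, alpha mu 17, alpha theta 20, alpha zeta 13] → take alpha kappa (12); add alpha.
The 4th edge added is alpha kappa.

alpha-kappa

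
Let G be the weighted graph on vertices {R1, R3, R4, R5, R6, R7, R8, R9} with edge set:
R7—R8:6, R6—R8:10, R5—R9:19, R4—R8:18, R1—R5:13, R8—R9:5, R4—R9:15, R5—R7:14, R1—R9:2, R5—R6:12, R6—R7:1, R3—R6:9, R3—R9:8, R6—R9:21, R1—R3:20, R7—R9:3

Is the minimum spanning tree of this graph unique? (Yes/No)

Yes

Kruskal's algorithm — process edges by increasing weight (ties by edge label):
R6—R7 (1): add — endpoints in different components.
R1—R9 (2): add — endpoints in different components.
R7—R9 (3): add — endpoints in different components.
R8—R9 (5): add — endpoints in different components.
R7—R8 (6): skip — R8 and R7 already connected.
R3—R9 (8): add — endpoints in different components.
R3—R6 (9): skip — R6 and R3 already connected.
R6—R8 (10): skip — R8 and R6 already connected.
R5—R6 (12): add — endpoints in different components.
R1—R5 (13): skip — R1 and R5 already connected.
R5—R7 (14): skip — R5 and R7 already connected.
R4—R9 (15): add — endpoints in different components.
Every non-tree edge has weight strictly greater than the heaviest edge on the tree path between its endpoints, so the MST is unique.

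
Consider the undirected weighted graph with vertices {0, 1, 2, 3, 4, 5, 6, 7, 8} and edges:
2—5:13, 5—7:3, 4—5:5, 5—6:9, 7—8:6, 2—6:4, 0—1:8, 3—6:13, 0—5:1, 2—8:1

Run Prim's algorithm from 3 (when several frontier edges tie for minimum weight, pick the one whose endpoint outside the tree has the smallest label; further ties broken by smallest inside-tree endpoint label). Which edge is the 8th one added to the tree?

0-1

Grow the tree from 3 using Prim:
Step 1: cheapest edge leaving the tree is 3—6 (13); add 6.
Step 2: cheapest edge leaving the tree is 2—6 (4); add 2.
Step 3: cheapest edge leaving the tree is 2—8 (1); add 8.
Step 4: cheapest edge leaving the tree is 7—8 (6); add 7.
Step 5: cheapest edge leaving the tree is 5—7 (3); add 5.
Step 6: cheapest edge leaving the tree is 0—5 (1); add 0.
Step 7: cheapest edge leaving the tree is 4—5 (5); add 4.
Step 8: cheapest edge leaving the tree is 0—1 (8); add 1.
The 8th edge added is 0—1.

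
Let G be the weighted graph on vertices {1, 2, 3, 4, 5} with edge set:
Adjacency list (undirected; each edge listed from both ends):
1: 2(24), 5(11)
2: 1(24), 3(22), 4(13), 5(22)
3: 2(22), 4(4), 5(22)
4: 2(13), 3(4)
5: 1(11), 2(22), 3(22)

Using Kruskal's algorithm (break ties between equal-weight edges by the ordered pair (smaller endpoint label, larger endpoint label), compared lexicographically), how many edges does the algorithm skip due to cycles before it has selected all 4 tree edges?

Kruskal: consider edges lightest-first.
3-4 (4): add — endpoints in different components.
1-5 (11): add — endpoints in different components.
2-4 (13): add — endpoints in different components.
2-3 (22): skip — 2 and 3 already connected.
2-5 (22): add — endpoints in different components.
Edges rejected before the tree was complete: 1.

1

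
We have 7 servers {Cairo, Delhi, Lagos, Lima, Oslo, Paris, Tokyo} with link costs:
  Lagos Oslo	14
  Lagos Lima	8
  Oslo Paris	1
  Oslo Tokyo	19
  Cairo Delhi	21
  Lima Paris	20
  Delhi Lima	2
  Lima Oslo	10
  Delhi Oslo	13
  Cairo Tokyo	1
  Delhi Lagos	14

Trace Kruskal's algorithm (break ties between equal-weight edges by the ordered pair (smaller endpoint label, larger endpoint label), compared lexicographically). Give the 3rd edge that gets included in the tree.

Delhi-Lima

Kruskal: consider edges lightest-first.
Cairo Tokyo (1): add. Components now {Cairo,Tokyo} {Lagos} {Lima} {Oslo} {Delhi} {Paris}
Oslo Paris (1): add. Components now {Cairo,Tokyo} {Lagos} {Lima} {Oslo,Paris} {Delhi}
Delhi Lima (2): add. Components now {Cairo,Tokyo} {Lagos} {Delhi,Lima} {Oslo,Paris}
Lagos Lima (8): add. Components now {Cairo,Tokyo} {Delhi,Lagos,Lima} {Oslo,Paris}
Lima Oslo (10): add. Components now {Cairo,Tokyo} {Delhi,Lagos,Lima,Oslo,Paris}
Delhi Oslo (13): skip — Oslo and Delhi already connected.
Delhi Lagos (14): skip — Lagos and Delhi already connected.
Lagos Oslo (14): skip — Lagos and Oslo already connected.
Oslo Tokyo (19): add. Components now {Cairo,Delhi,Lagos,Lima,Oslo,Paris,Tokyo}
The 3rd edge added is Delhi Lima.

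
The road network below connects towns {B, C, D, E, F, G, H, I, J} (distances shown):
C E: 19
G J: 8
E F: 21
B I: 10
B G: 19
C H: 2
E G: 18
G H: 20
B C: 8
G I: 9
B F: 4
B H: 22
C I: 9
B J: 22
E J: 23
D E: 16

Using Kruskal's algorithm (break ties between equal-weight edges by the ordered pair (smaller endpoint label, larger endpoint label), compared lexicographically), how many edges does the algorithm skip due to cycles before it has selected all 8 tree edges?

1

Sort edges by weight, then run Kruskal:
C H (2): add — endpoints in different components.
B F (4): add — endpoints in different components.
B C (8): add — endpoints in different components.
G J (8): add — endpoints in different components.
C I (9): add — endpoints in different components.
G I (9): add — endpoints in different components.
B I (10): skip — B and I already connected.
D E (16): add — endpoints in different components.
E G (18): add — endpoints in different components.
Edges rejected before the tree was complete: 1.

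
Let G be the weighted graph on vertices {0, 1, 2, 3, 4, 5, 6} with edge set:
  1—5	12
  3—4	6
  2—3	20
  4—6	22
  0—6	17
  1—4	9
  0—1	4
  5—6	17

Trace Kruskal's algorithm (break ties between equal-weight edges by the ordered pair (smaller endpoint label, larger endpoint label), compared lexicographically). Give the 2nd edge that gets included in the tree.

Sort edges by weight, then run Kruskal:
0—1 (4): add. Components now {0,1} {2} {3} {4} {5} {6}
3—4 (6): add. Components now {0,1} {2} {3,4} {5} {6}
1—4 (9): add. Components now {0,1,3,4} {2} {5} {6}
1—5 (12): add. Components now {0,1,3,4,5} {2} {6}
0—6 (17): add. Components now {0,1,3,4,5,6} {2}
5—6 (17): skip — 5 and 6 already connected.
2—3 (20): add. Components now {0,1,2,3,4,5,6}
The 2nd edge added is 3—4.

3-4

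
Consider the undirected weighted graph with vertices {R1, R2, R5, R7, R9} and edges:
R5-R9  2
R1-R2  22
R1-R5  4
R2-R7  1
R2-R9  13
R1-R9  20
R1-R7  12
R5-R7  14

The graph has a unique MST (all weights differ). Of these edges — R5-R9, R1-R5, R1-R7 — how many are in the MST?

Kruskal's algorithm — process edges by increasing weight (ties by edge label):
R2-R7 (1): add — endpoints in different components.
R5-R9 (2): add — endpoints in different components.
R1-R5 (4): add — endpoints in different components.
R1-R7 (12): add — endpoints in different components.
MST edge set: {R2-R7, R5-R9, R1-R5, R1-R7}.
Of the listed edges, {R5-R9, R1-R5, R1-R7} are in the MST → 3.

3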